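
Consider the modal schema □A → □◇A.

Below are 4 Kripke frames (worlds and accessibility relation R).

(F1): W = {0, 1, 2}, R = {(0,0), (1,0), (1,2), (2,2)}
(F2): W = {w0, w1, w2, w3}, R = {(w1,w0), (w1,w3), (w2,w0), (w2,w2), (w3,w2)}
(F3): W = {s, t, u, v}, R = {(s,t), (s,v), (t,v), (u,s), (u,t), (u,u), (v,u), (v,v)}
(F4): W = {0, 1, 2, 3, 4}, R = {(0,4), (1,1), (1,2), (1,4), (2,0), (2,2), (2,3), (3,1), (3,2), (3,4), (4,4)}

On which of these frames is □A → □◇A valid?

(F1)

This is the axiom for a generalized confluence (Geach) condition; its first-order frame correspondent is ∀x ∀z (xRz → ∃w (xRw ∧ zRw)).
(F1): condition met.
(F2): fails — w1Rw0 but no w with w1Rw and w0Rw.
(F3): fails — uRt but no w with uRw and tRw.
(F4): fails — 2R0 but no w with 2Rw and 0Rw.
Valid on: (F1).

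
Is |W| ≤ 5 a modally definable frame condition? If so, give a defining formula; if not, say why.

If a class were modally definable it would be closed under disjoint unions (Goldblatt–Thomason).
Any modal formula valid on each of 6 disjoint one-world frames is valid on their disjoint union (validity is preserved under disjoint unions). Each one-world frame has |W|=1≤5, but the union has |W|=6.
Hence having at most 5 worlds is not modally definable.

Not definable by any modal formula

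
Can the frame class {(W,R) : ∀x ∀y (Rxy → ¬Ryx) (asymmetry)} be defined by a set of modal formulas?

Modal frame validity is preserved under surjective bounded morphisms.
The 3-cycle (worlds 0,1,2 with 0→1→2→0) is asymmetric. Mapping every world to a single reflexive point • is a surjective bounded morphism, and the reflexive point is not asymmetric (R•• but asymmetry requires ¬R••).
Hence asymmetry is not modally definable.

No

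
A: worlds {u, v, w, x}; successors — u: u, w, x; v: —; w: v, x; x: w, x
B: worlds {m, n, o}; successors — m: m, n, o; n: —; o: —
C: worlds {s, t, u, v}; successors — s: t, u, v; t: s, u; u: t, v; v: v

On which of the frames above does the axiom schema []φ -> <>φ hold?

Frame correspondent (Sahlqvist): forall x exists y Rxy — i.e. seriality.
A: fails — world v has no successor.
B: fails — world n has no successor.
C: satisfies the condition.
Valid on: C.

C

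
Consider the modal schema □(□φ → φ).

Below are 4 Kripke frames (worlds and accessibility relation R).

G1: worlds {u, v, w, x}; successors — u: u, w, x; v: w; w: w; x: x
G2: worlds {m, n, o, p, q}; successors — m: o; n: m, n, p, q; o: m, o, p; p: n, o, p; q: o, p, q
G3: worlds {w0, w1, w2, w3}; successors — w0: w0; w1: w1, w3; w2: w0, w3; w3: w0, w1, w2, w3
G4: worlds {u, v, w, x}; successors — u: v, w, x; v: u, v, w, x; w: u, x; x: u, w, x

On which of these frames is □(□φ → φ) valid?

G1

The schema corresponds to shift-reflexivity: ∀x ∀y (Rxy → Ryy).
G1: ✓.
G2: fails — Rom but not Rmm.
G3: fails — Rw3w2 but not Rw2w2.
G4: fails — Rxw but not Rww.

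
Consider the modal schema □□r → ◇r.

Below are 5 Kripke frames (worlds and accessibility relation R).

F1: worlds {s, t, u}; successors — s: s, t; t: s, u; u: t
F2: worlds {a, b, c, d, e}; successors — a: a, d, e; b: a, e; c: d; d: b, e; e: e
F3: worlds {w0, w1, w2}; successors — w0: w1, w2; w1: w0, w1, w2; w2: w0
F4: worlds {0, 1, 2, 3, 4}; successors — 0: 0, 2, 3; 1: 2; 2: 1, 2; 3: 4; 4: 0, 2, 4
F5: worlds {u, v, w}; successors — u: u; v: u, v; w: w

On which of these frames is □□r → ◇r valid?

F4, F5

This is the axiom for a generalized confluence (Geach) condition; its first-order frame correspondent is ∀x ∃w (xR²w ∧ xRw).
F1: fails — at u but no w with uR²w and uRw.
F2: fails — at c but no w with cR²w and cRw.
F3: fails — at w2 but no w with w2R²w and w2Rw.
F4: holds.
F5: holds.
Valid on: F4, F5.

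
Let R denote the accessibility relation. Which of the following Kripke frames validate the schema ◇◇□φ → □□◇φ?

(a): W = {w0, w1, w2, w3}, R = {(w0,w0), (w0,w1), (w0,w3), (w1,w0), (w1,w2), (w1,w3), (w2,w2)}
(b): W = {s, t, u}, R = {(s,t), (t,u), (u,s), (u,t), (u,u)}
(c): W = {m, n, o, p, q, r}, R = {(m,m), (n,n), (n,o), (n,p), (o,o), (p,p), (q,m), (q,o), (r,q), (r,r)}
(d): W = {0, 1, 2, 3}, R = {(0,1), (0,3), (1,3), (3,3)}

Frame correspondent (Sahlqvist): ∀x ∀y ∀z ((xR²y ∧ xR²z) → ∃w (yRw ∧ zRw)) — i.e. a generalized confluence (Geach) condition.
(a): fails — w0R²w0, w0R²w2 but no w with w0Rw and w2Rw.
(b): fails — tR²s, tR²t but no w with sRw and tRw.
(c): fails — nR²o, nR²p but no w with oRw and pRw.
(d): holds.

(d)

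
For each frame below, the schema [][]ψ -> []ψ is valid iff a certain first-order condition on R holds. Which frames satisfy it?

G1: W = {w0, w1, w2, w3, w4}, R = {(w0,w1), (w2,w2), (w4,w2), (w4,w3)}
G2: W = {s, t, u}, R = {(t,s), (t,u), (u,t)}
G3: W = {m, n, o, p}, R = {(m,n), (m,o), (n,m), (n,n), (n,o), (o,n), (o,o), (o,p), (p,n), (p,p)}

G3

Frame correspondent (Sahlqvist): forall x forall y (Rxy -> exists z (Rxz & Rzy)) — i.e. density.
G1: fails — Rw0w1 but no z with Rw0z and Rzw1.
G2: fails — Rtu but no z with Rtz and Rzu.
G3: holds.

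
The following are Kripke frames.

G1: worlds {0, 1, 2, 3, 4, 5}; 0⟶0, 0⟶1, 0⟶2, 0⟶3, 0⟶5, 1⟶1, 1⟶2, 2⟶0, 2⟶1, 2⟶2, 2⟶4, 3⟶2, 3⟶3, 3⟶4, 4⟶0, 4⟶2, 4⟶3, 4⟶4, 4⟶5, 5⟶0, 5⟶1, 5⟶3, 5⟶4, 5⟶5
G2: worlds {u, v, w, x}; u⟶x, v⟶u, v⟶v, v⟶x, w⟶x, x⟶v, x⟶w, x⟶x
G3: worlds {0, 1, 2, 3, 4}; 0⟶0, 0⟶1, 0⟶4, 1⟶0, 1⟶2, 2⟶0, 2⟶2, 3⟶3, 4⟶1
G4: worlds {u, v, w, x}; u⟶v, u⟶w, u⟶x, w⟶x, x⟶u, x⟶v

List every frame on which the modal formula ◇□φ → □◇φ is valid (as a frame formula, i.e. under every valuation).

This is the axiom for convergence; its first-order frame correspondent is ∀x ∀y ∀z (Rxy ∧ Rxz → ∃w (Ryw ∧ Rzw)).
G1: holds.
G2: holds.
G3: fails — R01 and R04 but 1 and 4 have no common successor.
G4: fails — Ruv and Ruv but v and v have no common successor.
Valid on: G1, G2.

G1, G2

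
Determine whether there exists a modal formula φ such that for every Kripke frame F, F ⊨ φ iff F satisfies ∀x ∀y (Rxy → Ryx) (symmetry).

The condition is symmetry. A defining modal formula is q → □◇q.
Suppose q→□◇q is valid. Take Rxy and set V(q)={x}. Then q at x, so □◇q at x, so ◇q at y, so some z with Ryz has q; z=x, i.e. Ryx.

Definable; q → □◇q defines it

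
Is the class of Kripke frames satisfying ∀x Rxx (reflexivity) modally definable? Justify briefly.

The condition is reflexivity. A defining modal formula is □p → p.
Suppose □p→p is valid. At any x set V(p)={w : Rxw}. Then □p holds at x, so p holds at x, i.e. Rxx.

Definable; □p → p defines it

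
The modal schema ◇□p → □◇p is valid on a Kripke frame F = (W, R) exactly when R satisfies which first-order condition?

Suppose ◇□p→□◇p is valid. Take Rxy, Rxz and set V(p)={w : Ryw}. Then □p at y so ◇□p at x, so □◇p at x, so ◇p at z, giving w with Rzw and Ryw.

convergence: ∀x ∀y ∀z (Rxy ∧ Rxz → ∃w (Ryw ∧ Rzw))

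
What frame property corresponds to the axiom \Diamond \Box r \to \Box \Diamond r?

Suppose ◇□r→□◇r is valid. Take Rxy, Rxz and set V(r)={w : Ryw}. Then □r at y so ◇□r at x, so □◇r at x, so ◇r at z, giving w with Rzw and Ryw.
Conversely, any frame satisfying \forall x \forall y \forall z (Rxy \wedge Rxz \to \exists w (Ryw \wedge Rzw)) validates the schema.
So the correspondent is convergence.

Convergence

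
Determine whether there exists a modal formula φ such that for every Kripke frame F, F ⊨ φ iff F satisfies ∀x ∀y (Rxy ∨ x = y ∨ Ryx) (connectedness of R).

Modal frame validity is preserved under disjoint unions.
Take 4 disjoint single-world reflexive frames: each is trivially connected, but their disjoint union has 4 worlds with no edge between distinct components, so it is not connected.
So the class is not modally definable.

No — not modally definable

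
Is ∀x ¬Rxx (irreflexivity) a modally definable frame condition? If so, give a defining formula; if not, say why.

If a class were modally definable it would be closed under surjective bounded morphisms (Goldblatt–Thomason).
The 2-cycle (worlds s,t with s→t→s) is irreflexive, and the map sending every world to a single reflexive point • is a surjective bounded morphism (forth: every edge maps to (•,•); back: every world has a successor). So any modal formula valid on the 2-cycle is also valid on the reflexive point, which is not irreflexive.
So no modal formula (or set of formulas) defines exactly the irreflexive frames.

Not definable by any modal formula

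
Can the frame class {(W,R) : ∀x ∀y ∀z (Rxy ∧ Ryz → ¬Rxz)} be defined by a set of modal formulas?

Not definable by any modal formula

If a class were modally definable it would be closed under surjective bounded morphisms (Goldblatt–Thomason).
The 5-cycle (worlds s,t,u,v,w with s→t→u→v→w→s) is intransitive. Mapping every world to a single reflexive point • is a surjective bounded morphism; the reflexive point is not intransitive (R••∧R•• but R••).
So the class is not modally definable.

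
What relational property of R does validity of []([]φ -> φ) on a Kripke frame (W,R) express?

Suppose □(□φ→φ) is valid. Take Rxy and set V(φ)={w : Ryw}. Then at y, □φ holds; since □(□φ→φ) at x, □φ→φ at y, so φ at y, i.e. Ryy.
Conversely, any frame satisfying forall x forall y (Rxy -> Ryy) validates the schema.
Frame condition: forall x forall y (Rxy -> Ryy).

Shift-reflexivity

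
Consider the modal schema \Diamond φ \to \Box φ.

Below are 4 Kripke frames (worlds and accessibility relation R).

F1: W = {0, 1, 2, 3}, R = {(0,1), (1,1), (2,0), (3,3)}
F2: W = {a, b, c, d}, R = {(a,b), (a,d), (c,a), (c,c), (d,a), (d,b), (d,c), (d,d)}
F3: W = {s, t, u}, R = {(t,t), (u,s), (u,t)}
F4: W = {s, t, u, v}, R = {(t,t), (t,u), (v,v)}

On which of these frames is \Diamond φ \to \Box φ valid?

F1

The schema corresponds to partial functionality: \forall x \forall y \forall z (Rxy \wedge Rxz \to y = z).
F1: condition met.
F2: fails — a sees both b and d.
F3: fails — u sees both s and t.
F4: fails — t sees both t and u.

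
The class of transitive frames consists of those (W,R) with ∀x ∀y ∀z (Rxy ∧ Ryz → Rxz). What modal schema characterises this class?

This is transitivity; the standard corresponding axiom is 4: □r → □□r.
Suppose □r→□□r is valid. Take Rxy, Ryz and set V(r)={w : Rxw}. Then □r at x, so □□r at x, so □r at y, so r at z, i.e. Rxz.

□r → □□r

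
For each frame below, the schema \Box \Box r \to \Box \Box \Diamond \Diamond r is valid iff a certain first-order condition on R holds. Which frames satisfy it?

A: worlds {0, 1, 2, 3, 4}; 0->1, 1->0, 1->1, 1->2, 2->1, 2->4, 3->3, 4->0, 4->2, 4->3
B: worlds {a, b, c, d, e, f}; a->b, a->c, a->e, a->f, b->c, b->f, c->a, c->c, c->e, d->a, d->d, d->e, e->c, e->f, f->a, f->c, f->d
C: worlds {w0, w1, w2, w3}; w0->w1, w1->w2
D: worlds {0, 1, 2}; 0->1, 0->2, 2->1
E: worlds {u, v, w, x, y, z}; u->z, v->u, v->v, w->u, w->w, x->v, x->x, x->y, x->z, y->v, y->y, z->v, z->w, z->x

Frame correspondent (Sahlqvist): \forall x \forall z (x R^2 z \to \exists w (x R^2 w \wedge z R^2 w)) — i.e. a generalized confluence (Geach) condition.
A: satisfies the condition.
B: satisfies the condition.
C: fails — w0R²w2 but no w with w0R²w and w2R²w.
D: fails — 0R²1 but no w with 0R²w and 1R²w.
E: satisfies the condition.

A, B, E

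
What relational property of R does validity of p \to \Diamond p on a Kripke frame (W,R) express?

This is frame-equivalent to □p → p (substitute ¬p for p and contrapose).
Suppose □p→p is valid. At any x set V(p)={w : Rxw}. Then □p holds at x, so p holds at x, i.e. Rxx.

Reflexivity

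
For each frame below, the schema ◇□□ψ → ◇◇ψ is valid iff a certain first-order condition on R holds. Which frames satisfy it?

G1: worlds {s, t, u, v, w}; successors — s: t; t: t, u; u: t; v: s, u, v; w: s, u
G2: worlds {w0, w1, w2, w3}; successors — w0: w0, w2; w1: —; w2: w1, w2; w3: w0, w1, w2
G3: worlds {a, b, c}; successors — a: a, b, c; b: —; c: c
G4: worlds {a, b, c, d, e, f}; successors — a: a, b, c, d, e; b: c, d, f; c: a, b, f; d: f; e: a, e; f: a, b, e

G1, G4

This is the axiom for a generalized confluence (Geach) condition; its first-order frame correspondent is ∀x ∀y (xRy → ∃w (yR²w ∧ xR²w)).
G1: condition met.
G2: fails — w2Rw1 but no w with w1R²w and w2R²w.
G3: fails — aRb but no w with bR²w and aR²w.
G4: condition met.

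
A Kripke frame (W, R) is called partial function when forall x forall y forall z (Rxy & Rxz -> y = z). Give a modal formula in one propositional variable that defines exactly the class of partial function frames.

◇p → □p

A defining formula is ◇p → □p (the CD axiom).
Suppose ◇p→□p is valid. Take Rxy, Rxz and set V(p)={y}. Then ◇p at x, so □p at x, so p at z, i.e. z=y.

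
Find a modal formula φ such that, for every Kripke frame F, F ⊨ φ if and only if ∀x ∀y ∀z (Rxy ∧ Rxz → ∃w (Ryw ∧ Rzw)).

The condition is convergence. The .2 schema ◇□s → □◇s defines it.
Suppose ◇□s→□◇s is valid. Take Rxy, Rxz and set V(s)={w : Ryw}. Then □s at y so ◇□s at x, so □◇s at x, so ◇s at z, giving w with Rzw and Ryw.

◇□s → □◇s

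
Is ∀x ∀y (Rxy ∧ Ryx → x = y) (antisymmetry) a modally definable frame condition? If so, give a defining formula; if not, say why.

Modal frame validity is preserved under surjective bounded morphisms.
The 4-cycle (worlds w0,w1,w2,w3 with w0→w1→w2→w3→w0) is antisymmetric. Sending even-indexed worlds to s and odd-indexed worlds to t is a surjective bounded morphism onto the two-world frame with s↔t, which is not antisymmetric.
So the class is not modally definable.

Not modally definable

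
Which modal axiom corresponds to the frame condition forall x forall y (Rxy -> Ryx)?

This is symmetry; the standard corresponding axiom is B: p → □◇p.
Suppose p→□◇p is valid. Take Rxy and set V(p)={x}. Then p at x, so □◇p at x, so ◇p at y, so some z with Ryz has p; z=x, i.e. Ryx.

p → □◇p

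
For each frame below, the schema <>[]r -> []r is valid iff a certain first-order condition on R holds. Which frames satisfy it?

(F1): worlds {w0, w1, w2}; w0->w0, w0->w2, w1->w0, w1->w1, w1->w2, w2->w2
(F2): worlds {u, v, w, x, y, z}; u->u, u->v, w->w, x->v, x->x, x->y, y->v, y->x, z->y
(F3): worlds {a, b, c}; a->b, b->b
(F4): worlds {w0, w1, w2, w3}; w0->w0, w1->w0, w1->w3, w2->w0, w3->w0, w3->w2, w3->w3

Frame correspondent (Sahlqvist): forall x forall y forall z (Rxy & Rxz -> Ryz) — i.e. the Euclidean property.
(F1): fails — Rw0w2 and Rw0w0 but not Rw2w0.
(F2): fails — Ruv and Ruv but not Rvv.
(F3): condition met.
(F4): fails — Rw1w0 and Rw1w3 but not Rw0w3.
Valid on: (F3).

(F3)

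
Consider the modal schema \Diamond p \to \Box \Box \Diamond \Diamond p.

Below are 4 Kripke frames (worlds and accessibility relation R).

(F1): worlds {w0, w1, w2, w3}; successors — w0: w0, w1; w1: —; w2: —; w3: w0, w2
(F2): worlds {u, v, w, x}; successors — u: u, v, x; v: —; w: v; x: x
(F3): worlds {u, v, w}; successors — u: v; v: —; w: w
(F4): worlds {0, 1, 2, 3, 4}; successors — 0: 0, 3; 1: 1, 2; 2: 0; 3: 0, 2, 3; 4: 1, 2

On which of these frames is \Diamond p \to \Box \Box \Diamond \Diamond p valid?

(F3)

This is the axiom for a generalized confluence (Geach) condition; its first-order frame correspondent is \forall x \forall y \forall z ((xRy \wedge x R^2 z) \to \exists w (y = w \wedge z R^2 w)).
(F1): fails — w0Rw0, w0R²w1 but no w with w0=w and w1R²w.
(F2): fails — uRu, uR²v but no t with u=t and vR²t.
(F3): satisfies the condition.
(F4): fails — 1R1, 1R²0 but no w with 1=w and 0R²w.
Valid on: (F3).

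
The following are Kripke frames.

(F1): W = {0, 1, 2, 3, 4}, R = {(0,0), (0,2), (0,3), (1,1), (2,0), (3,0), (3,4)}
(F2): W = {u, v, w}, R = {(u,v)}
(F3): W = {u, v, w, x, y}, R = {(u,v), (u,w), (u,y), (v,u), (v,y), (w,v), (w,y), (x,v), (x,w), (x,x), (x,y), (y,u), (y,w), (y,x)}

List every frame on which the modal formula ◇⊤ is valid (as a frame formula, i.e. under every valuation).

(F3)

Frame correspondent (Sahlqvist): ∀x ∃y Rxy — i.e. seriality.
(F1): fails — world 4 has no successor.
(F2): fails — world v has no successor.
(F3): holds.
Valid on: (F3).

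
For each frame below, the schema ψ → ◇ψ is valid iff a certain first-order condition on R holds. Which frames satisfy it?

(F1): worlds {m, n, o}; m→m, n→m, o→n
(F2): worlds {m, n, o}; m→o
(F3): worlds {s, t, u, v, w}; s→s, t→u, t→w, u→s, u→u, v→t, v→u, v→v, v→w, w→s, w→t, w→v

none

This is the axiom for reflexivity; its first-order frame correspondent is ∀x Rxx.
(F1): fails — world n does not see itself.
(F2): fails — world m does not see itself.
(F3): fails — world t does not see itself.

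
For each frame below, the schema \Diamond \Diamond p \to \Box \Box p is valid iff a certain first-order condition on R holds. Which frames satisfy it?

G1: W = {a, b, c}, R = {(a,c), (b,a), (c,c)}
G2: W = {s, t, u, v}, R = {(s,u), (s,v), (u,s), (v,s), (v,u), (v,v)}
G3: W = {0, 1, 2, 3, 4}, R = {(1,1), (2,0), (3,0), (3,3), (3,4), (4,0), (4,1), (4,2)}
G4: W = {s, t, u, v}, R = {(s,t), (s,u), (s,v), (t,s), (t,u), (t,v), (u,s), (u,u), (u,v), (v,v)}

The schema corresponds to a generalized confluence (Geach) condition: \forall x \forall y \forall z ((x R^2 y \wedge x R^2 z) \to \exists w (y = w \wedge z = w)).
G1: ✓.
G2: fails — sR²s, sR²u but s ≠ u.
G3: fails — 3R²0, 3R²1 but 0 ≠ 1.
G4: fails — sR²s, sR²u but s ≠ u.
Valid on: G1.

G1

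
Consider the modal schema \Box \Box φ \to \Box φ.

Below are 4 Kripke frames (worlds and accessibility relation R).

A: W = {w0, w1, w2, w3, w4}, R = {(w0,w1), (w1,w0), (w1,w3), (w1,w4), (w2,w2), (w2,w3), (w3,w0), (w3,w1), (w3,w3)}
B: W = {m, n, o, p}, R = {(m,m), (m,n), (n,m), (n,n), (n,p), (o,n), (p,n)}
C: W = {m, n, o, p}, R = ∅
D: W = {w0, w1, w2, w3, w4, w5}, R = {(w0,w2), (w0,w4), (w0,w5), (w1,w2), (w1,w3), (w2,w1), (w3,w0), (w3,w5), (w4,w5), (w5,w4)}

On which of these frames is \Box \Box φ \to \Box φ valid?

B, C

This is the axiom for density; its first-order frame correspondent is \forall x \forall y (Rxy \to \exists z (Rxz \wedge Rzy)).
A: fails — Rw0w1 but no z with Rw0z and Rzw1.
B: holds.
C: holds.
D: fails — Rw1w2 but no z with Rw1z and Rzw2.
Valid on: B, C.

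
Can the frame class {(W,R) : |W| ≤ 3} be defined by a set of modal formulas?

Not definable by any modal formula

If a class were modally definable it would be closed under disjoint unions (Goldblatt–Thomason).
Any modal formula valid on each of 4 disjoint one-world frames is valid on their disjoint union (validity is preserved under disjoint unions). Each one-world frame has |W|=1≤3, but the union has |W|=4.
So no modal formula (or set of formulas) defines exactly the |W|≤3 frames.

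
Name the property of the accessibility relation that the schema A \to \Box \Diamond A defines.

Suppose A→□◇A is valid. Take Rxy and set V(A)={x}. Then A at x, so □◇A at x, so ◇A at y, so some z with Ryz has A; z=x, i.e. Ryx.
The converse is a direct semantic check.
Frame condition: \forall x \forall y (Rxy \to Ryx).

symmetry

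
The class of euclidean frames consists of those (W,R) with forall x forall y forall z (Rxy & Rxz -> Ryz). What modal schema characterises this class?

◇s → □◇s

This is the Euclidean property; the standard corresponding axiom is 5: ◇s → □◇s.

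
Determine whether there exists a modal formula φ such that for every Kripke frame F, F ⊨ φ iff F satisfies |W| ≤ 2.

If a class were modally definable it would be closed under disjoint unions (Goldblatt–Thomason).
Any modal formula valid on each of 3 disjoint one-world frames is valid on their disjoint union (validity is preserved under disjoint unions). Each one-world frame has |W|=1≤2, but the union has |W|=3.
Hence having at most 2 worlds is not modally definable.

Not modally definable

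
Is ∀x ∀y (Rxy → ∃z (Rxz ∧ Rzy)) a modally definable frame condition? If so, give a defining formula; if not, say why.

Yes, by □□q → □q

Yes: it is density, defined by the C4 schema □□q → □q.
Suppose □□q→□q is valid. Take Rxy and set V(q)={w : xR²w}. Then □□q at x, so □q at x, so q at y, i.e. ∃z(Rxz∧Rzy).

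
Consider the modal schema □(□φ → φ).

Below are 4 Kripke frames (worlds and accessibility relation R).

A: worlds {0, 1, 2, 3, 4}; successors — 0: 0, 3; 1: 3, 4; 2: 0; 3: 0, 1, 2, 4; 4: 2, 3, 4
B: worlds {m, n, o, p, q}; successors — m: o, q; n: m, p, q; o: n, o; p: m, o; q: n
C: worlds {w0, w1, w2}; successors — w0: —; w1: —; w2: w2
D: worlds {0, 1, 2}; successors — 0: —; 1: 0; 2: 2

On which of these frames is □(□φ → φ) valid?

Frame correspondent (Sahlqvist): ∀x ∀y (Rxy → Ryy) — i.e. shift-reflexivity.
A: fails — R32 but not R22.
B: fails — Ron but not Rnn.
C: holds.
D: fails — R10 but not R00.
Valid on: C.

C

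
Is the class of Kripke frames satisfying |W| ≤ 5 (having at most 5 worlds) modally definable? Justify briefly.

Not modally definable

If a class were modally definable it would be closed under disjoint unions (Goldblatt–Thomason).
Any modal formula valid on each of 6 disjoint one-world frames is valid on their disjoint union (validity is preserved under disjoint unions). Each one-world frame has |W|=1≤5, but the union has |W|=6.
So the class is not modally definable.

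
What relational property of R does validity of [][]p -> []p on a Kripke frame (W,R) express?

density: forall x forall y (Rxy -> exists z (Rxz & Rzy))

Suppose □□p→□p is valid. Take Rxy and set V(p)={w : xR²w}. Then □□p at x, so □p at x, so p at y, i.e. ∃z(Rxz∧Rzy).
The converse is a direct semantic check.
So the correspondent is density.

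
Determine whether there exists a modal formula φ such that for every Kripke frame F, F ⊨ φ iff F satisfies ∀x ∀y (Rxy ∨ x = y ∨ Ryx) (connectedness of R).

Not definable by any modal formula

Any modally definable frame class is closed under disjoint unions.
Take 3 disjoint single-world reflexive frames: each is trivially connected, but their disjoint union has 3 worlds with no edge between distinct components, so it is not connected.
So no modal formula (or set of formulas) defines exactly the connected frames.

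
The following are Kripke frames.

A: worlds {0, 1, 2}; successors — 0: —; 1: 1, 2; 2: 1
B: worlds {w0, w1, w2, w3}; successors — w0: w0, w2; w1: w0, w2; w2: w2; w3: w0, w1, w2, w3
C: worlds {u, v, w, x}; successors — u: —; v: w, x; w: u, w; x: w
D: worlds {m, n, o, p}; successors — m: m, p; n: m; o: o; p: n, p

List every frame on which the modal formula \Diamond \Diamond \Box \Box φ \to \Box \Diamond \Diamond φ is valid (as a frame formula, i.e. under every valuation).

The schema corresponds to a generalized confluence (Geach) condition: \forall x \forall y \forall z ((x R^2 y \wedge xRz) \to \exists w (y R^2 w \wedge z R^2 w)).
A: condition met.
B: condition met.
C: fails — vR²u, vRw but no t with uR²t and wR²t.
D: condition met.

A, B, D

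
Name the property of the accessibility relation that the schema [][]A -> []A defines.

Density

This is the C4 axiom.
It corresponds to density: forall x forall y (Rxy -> exists z (Rxz & Rzy)).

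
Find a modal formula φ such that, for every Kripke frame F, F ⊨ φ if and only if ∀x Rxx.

□s → s

This is reflexivity; the standard corresponding axiom is T: □s → s.
Suppose □s→s is valid. At any x set V(s)={w : Rxw}. Then □s holds at x, so s holds at x, i.e. Rxx.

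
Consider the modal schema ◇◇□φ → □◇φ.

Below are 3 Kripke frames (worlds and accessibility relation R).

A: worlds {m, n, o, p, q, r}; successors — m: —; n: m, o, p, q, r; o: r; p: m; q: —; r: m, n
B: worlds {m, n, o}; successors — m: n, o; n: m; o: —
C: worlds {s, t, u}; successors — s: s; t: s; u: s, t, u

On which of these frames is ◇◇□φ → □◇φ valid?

C

The schema corresponds to a generalized confluence (Geach) condition: ∀x ∀y ∀z ((xR²y ∧ xRz) → ∃w (yRw ∧ zRw)).
A: fails — nR²m, nRm but no w with mRw and mRw.
B: fails — mR²m, mRn but no w with mRw and nRw.
C: ✓.
Valid on: C.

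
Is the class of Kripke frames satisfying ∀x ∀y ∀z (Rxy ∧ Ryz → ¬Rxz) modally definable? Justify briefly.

Any modally definable frame class is closed under surjective bounded morphisms.
The 5-cycle (worlds w0,w1,w2,w3,w4 with w0→w1→w2→w3→w4→w0) is intransitive. Mapping every world to a single reflexive point • is a surjective bounded morphism; the reflexive point is not intransitive (R••∧R•• but R••).
Hence intransitivity is not modally definable.

No — not modally definable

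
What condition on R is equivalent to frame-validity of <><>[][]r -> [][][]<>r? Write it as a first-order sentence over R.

forall x forall y forall z ((x R^2 y & x R^3 z) -> exists w (y R^2 w & zRw))

This is a Sahlqvist (Geach-type) schema ◇^2□^2r → □^3◇^1r.
First-order correspondent: forall x forall y forall z ((x R^2 y & x R^3 z) -> exists w (y R^2 w & zRw)).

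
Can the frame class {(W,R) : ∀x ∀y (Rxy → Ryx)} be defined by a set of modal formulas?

Yes — defined by r → □◇r

The condition is symmetry. A defining modal formula is r → □◇r.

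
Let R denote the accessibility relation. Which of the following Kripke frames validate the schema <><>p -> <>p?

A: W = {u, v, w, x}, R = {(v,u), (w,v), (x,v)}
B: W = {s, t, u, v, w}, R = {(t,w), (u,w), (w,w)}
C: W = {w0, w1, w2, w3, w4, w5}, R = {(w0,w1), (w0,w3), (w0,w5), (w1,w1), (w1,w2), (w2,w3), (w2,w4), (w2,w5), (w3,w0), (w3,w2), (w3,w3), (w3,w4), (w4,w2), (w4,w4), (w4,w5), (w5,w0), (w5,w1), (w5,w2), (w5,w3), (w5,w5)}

This is the axiom for transitivity; its first-order frame correspondent is forall x forall y forall z (Rxy & Ryz -> Rxz).
A: fails — Rxv and Rvu but not Rxu.
B: condition met.
C: fails — Rw0w1 and Rw1w2 but not Rw0w2.
Valid on: B.

B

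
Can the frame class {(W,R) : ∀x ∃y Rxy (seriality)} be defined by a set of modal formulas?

Yes, by □q → ◇q

This is a Sahlqvist condition; the D axiom □q → ◇q defines it.
Suppose □q→◇q is valid. At any x set V(q)=W. Then □q at x, so ◇q at x, so x has a successor.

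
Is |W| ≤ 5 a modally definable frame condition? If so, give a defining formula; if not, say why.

Not definable by any modal formula

Modal frame validity is preserved under disjoint unions.
Any modal formula valid on each of 6 disjoint one-world frames is valid on their disjoint union (validity is preserved under disjoint unions). Each one-world frame has |W|=1≤5, but the union has |W|=6.
So the class is not modally definable.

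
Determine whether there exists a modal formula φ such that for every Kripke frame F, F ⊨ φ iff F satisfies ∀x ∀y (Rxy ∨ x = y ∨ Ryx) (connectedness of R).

If a class were modally definable it would be closed under disjoint unions (Goldblatt–Thomason).
Take 3 disjoint single-world reflexive frames: each is trivially connected, but their disjoint union has 3 worlds with no edge between distinct components, so it is not connected.
Hence connectedness of R is not modally definable.

Not definable by any modal formula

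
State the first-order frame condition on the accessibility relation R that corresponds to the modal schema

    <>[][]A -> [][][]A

This is a Sahlqvist (Geach-type) schema ◇^1□^2A → □^3◇^0A.
Minimal-valuation argument: fix x; take any y with xR^1y and any z with xR^3z. Set V(A) to the set of worlds R-reachable from y in exactly 2 steps. Then □^2A holds at y, so the antecedent holds at x; validity forces ◇^0A at z, giving a w with zR^0w and yR^2w.
First-order correspondent: forall x forall y forall z ((xRy & x R^3 z) -> exists w (y R^2 w & z = w)).

forall x forall y forall z ((xRy & x R^3 z) -> exists w (y R^2 w & z = w))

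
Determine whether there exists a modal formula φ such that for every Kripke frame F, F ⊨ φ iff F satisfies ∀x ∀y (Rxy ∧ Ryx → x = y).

Modal frame validity is preserved under surjective bounded morphisms.
The 4-cycle (worlds a,b,c,d with a→b→c→d→a) is antisymmetric. Sending even-indexed worlds to s and odd-indexed worlds to t is a surjective bounded morphism onto the two-world frame with s↔t, which is not antisymmetric.
Hence antisymmetry is not modally definable.

No — not modally definable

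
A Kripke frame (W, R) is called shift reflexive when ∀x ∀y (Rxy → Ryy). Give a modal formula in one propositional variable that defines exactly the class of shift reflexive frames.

□(□s → s)

A defining formula is □(□s → s) (the T□ axiom).
Suppose □(□s→s) is valid. Take Rxy and set V(s)={w : Ryw}. Then at y, □s holds; since □(□s→s) at x, □s→s at y, so s at y, i.e. Ryy.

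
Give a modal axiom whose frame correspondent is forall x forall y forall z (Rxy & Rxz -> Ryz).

A defining formula is ◇p → □◇p (the 5 axiom).
Suppose ◇p→□◇p is valid. Take Rxy, Rxz and set V(p)={y}. Then ◇p at x, so □◇p at x, so ◇p at z, so some w with Rzw has p; w=y, i.e. Rzy. By symmetry of the argument, Ryz.

◇p → □◇p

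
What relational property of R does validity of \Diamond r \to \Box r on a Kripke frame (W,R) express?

This schema is the CD axiom.
Its frame correspondent is partial functionality — \forall x \forall y \forall z (Rxy \wedge Rxz \to y = z).

partial functionality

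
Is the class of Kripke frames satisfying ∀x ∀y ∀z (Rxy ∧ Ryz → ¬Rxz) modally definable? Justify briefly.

Any modally definable frame class is closed under surjective bounded morphisms.
The 5-cycle (worlds s,t,u,v,w with s→t→u→v→w→s) is intransitive. Mapping every world to a single reflexive point • is a surjective bounded morphism; the reflexive point is not intransitive (R••∧R•• but R••).
So no modal formula (or set of formulas) defines exactly the intransitive frames.

No — not modally definable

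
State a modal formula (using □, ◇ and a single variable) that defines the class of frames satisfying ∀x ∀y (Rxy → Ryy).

□(□q → q)

The condition is shift-reflexivity. The T□ schema □(□q → q) defines it.
Suppose □(□q→q) is valid. Take Rxy and set V(q)={w : Ryw}. Then at y, □q holds; since □(□q→q) at x, □q→q at y, so q at y, i.e. Ryy.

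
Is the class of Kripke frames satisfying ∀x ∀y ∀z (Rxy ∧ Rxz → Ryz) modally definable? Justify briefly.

The condition is the Euclidean property. A defining modal formula is ◇q → □◇q.

Definable; ◇q → □◇q defines it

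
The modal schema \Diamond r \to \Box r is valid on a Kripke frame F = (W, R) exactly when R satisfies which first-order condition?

Partial functionality

Suppose ◇r→□r is valid. Take Rxy, Rxz and set V(r)={y}. Then ◇r at x, so □r at x, so r at z, i.e. z=y.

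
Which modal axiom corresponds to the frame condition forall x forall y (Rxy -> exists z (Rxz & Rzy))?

This is density; the standard corresponding axiom is C4: □□p → □p.

□□p → □p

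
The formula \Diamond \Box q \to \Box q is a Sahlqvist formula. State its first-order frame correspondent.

the Euclidean property

Equivalently (dual form): ◇q → □◇q.
Suppose ◇q→□◇q is valid. Take Rxy, Rxz and set V(q)={y}. Then ◇q at x, so □◇q at x, so ◇q at z, so some w with Rzw has q; w=y, i.e. Rzy. By symmetry of the argument, Ryz.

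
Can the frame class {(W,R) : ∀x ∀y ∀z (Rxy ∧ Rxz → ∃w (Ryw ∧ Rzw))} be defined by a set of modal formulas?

Yes, by ◇□q → □◇q

Yes: it is convergence, defined by the .2 schema ◇□q → □◇q.
Suppose ◇□q→□◇q is valid. Take Rxy, Rxz and set V(q)={w : Ryw}. Then □q at y so ◇□q at x, so □◇q at x, so ◇q at z, giving w with Rzw and Ryw.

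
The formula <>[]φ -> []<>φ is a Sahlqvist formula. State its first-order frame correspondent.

convergence: forall x forall y forall z (Rxy & Rxz -> exists w (Ryw & Rzw))

This is the .2 axiom.
It corresponds to convergence: forall x forall y forall z (Rxy & Rxz -> exists w (Ryw & Rzw)).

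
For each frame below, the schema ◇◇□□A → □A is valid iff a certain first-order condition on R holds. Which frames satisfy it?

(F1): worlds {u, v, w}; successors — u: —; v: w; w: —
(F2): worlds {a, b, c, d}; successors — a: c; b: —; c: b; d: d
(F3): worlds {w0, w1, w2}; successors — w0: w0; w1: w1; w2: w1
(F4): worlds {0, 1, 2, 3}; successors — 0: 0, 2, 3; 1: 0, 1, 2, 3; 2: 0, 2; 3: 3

(F1), (F3)

Frame correspondent (Sahlqvist): ∀x ∀y ∀z ((xR²y ∧ xRz) → ∃w (yR²w ∧ z = w)) — i.e. a generalized confluence (Geach) condition.
(F1): ✓.
(F2): fails — aR²b, aRc but no w with bR²w and c=w.
(F3): ✓.
(F4): fails — 0R²3, 0R0 but no w with 3R²w and 0=w.
Valid on: (F1), (F3).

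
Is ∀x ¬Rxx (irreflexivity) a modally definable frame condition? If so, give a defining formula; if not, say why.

Any modally definable frame class is closed under surjective bounded morphisms.
The 2-cycle (worlds w0,w1 with w0→w1→w0) is irreflexive, and the map sending every world to a single reflexive point • is a surjective bounded morphism (forth: every edge maps to (•,•); back: every world has a successor). So any modal formula valid on the 2-cycle is also valid on the reflexive point, which is not irreflexive.
So no modal formula (or set of formulas) defines exactly the irreflexive frames.

No — not modally definable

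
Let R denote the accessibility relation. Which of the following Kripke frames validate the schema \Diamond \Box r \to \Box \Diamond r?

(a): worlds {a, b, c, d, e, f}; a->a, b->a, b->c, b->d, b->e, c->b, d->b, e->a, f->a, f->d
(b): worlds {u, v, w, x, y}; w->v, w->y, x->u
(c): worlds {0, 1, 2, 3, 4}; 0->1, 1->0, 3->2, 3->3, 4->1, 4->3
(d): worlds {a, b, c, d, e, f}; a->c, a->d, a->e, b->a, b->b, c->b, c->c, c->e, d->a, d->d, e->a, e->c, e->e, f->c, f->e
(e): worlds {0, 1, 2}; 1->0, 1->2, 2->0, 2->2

none

This is the axiom for convergence; its first-order frame correspondent is \forall x \forall y \forall z (Rxy \wedge Rxz \to \exists w (Ryw \wedge Rzw)).
(a): fails — Rbc and Rba but c and a have no common successor.
(b): fails — Rwy and Rwy but y and y have no common successor.
(c): fails — R32 and R32 but 2 and 2 have no common successor.
(d): fails — Rac and Rad but c and d have no common successor.
(e): fails — R12 and R10 but 2 and 0 have no common successor.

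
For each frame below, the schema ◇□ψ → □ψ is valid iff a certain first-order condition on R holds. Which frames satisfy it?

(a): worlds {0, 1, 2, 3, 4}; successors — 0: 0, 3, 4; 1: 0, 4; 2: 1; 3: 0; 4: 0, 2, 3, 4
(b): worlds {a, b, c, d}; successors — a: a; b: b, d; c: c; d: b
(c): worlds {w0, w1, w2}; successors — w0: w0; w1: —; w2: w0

(c)

Frame correspondent (Sahlqvist): ∀x ∀y ∀z (Rxy ∧ Rxz → Ryz) — i.e. the Euclidean property.
(a): fails — R03 and R04 but not R34.
(b): fails — Rbd and Rbd but not Rdd.
(c): holds.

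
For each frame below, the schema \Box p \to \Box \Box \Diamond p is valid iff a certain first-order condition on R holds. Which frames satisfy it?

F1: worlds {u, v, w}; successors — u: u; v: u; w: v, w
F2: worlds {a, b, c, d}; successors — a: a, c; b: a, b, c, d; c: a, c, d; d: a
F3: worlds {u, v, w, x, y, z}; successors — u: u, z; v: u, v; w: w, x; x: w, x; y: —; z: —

F2

The schema corresponds to a generalized confluence (Geach) condition: \forall x \forall z (x R^2 z \to \exists w (xRw \wedge zRw)).
F1: fails — wR²u but no t with wRt and uRt.
F2: condition met.
F3: fails — uR²z but no t with uRt and zRt.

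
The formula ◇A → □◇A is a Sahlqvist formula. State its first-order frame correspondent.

This schema is the 5 axiom.
Its frame correspondent is the Euclidean property — ∀x ∀y ∀z (Rxy ∧ Rxz → Ryz).

The Euclidean property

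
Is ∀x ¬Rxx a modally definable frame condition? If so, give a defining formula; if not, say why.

Not modally definable

If a class were modally definable it would be closed under surjective bounded morphisms (Goldblatt–Thomason).
The 2-cycle (worlds s,t with s→t→s) is irreflexive, and the map sending every world to a single reflexive point • is a surjective bounded morphism (forth: every edge maps to (•,•); back: every world has a successor). So any modal formula valid on the 2-cycle is also valid on the reflexive point, which is not irreflexive.
So the class is not modally definable.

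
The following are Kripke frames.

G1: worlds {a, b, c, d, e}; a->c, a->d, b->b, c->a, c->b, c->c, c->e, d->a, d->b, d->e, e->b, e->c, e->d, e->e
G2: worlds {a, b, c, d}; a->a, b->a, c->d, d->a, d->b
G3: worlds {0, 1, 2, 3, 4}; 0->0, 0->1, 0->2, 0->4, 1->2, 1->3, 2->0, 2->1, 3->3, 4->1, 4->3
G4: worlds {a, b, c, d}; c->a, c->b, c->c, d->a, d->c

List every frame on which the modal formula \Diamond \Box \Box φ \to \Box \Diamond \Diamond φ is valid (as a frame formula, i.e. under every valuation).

The schema corresponds to a generalized confluence (Geach) condition: \forall x \forall y \forall z ((xRy \wedge xRz) \to \exists w (y R^2 w \wedge z R^2 w)).
G1: satisfies the condition.
G2: satisfies the condition.
G3: satisfies the condition.
G4: fails — cRa, cRa but no w with aR²w and aR²w.
Valid on: G1, G2, G3.

G1, G2, G3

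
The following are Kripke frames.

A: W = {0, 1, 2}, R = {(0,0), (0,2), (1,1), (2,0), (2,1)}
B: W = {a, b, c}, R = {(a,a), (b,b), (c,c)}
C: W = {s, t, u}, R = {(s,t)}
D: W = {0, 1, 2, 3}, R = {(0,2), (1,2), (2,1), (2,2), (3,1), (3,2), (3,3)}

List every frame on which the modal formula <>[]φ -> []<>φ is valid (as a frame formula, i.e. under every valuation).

B, D

Frame correspondent (Sahlqvist): forall x forall y forall z (Rxy & Rxz -> exists w (Ryw & Rzw)) — i.e. convergence.
A: fails — R20 and R21 but 0 and 1 have no common successor.
B: holds.
C: fails — Rst and Rst but t and t have no common successor.
D: holds.
Valid on: B, D.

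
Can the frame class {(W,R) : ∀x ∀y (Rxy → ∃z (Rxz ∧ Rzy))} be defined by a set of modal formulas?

Yes, by □□q → □q

Yes: it is density, defined by the C4 schema □□q → □q.
Suppose □□q→□q is valid. Take Rxy and set V(q)={w : xR²w}. Then □□q at x, so □q at x, so q at y, i.e. ∃z(Rxz∧Rzy).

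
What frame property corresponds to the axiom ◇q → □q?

partial functionality: ∀x ∀y ∀z (Rxy ∧ Rxz → y = z)

Suppose ◇q→□q is valid. Take Rxy, Rxz and set V(q)={y}. Then ◇q at x, so □q at x, so q at z, i.e. z=y.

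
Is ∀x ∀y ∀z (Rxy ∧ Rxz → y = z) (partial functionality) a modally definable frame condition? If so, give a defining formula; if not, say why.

Yes, by ◇p → □p

Yes: it is partial functionality, defined by the CD schema ◇p → □p.
Suppose ◇p→□p is valid. Take Rxy, Rxz and set V(p)={y}. Then ◇p at x, so □p at x, so p at z, i.e. z=y.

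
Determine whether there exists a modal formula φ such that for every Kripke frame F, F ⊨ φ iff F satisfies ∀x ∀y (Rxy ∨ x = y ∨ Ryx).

Not modally definable

If a class were modally definable it would be closed under disjoint unions (Goldblatt–Thomason).
Take 4 disjoint single-world reflexive frames: each is trivially connected, but their disjoint union has 4 worlds with no edge between distinct components, so it is not connected.
So no modal formula (or set of formulas) defines exactly the connected frames.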